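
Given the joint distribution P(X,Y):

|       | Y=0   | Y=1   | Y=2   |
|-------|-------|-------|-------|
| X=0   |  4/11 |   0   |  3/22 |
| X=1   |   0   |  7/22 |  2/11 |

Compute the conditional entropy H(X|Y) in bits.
0.3135 bits

H(X|Y) = H(X,Y) - H(Y)

H(X,Y) = -Σ_{x,y} P(x,y) log₂ P(x,y). Per-cell terms -P(x,y)·log₂P(x,y):
  X=0: 0.53070, 0.00000, 0.39197
  X=1: 0.00000, 0.52566, 0.44717
  (cells with P = 0 contribute 0)
Sum of the 6 terms: H(X,Y) = 1.8955 bits

Marginal of Y (column sums):
  P(Y=0) = 4/11 + 0 = 4/11
  P(Y=1) = 0 + 7/22 = 7/22
  P(Y=2) = 3/22 + 2/11 = 7/22
H(Y) = -[(4/11)·log₂(4/11) + (7/22)·log₂(7/22) + (7/22)·log₂(7/22)]
  = 0.53070 + 0.52566 + 0.52566 = 1.5820 bits

H(X|Y) = H(X,Y) - H(Y) = 1.8955 - 1.5820 = 0.3135 bits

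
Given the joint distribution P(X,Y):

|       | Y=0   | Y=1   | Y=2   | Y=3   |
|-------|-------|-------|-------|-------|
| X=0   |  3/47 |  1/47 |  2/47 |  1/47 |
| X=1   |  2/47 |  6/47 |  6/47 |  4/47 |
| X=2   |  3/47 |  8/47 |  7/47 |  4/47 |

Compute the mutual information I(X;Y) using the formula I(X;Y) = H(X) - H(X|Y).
0.0573 bits

I(X;Y) = H(X) - H(X|Y)

Marginal of X (row sums):
  P(X=0) = 3/47 + 1/47 + 2/47 + 1/47 = 7/47
  P(X=1) = 2/47 + 6/47 + 6/47 + 4/47 = 18/47
  P(X=2) = 3/47 + 8/47 + 7/47 + 4/47 = 22/47
H(X) = -[(7/47)·log₂(7/47) + (18/47)·log₂(18/47) + (22/47)·log₂(22/47)]
  = 0.4092 + 0.5303 + 0.5126 = 1.4521 bits

Marginal of Y (column sums):
  P(Y=0) = 3/47 + 2/47 + 3/47 = 8/47
  P(Y=1) = 1/47 + 6/47 + 8/47 = 15/47
  P(Y=2) = 2/47 + 6/47 + 7/47 = 15/47
  P(Y=3) = 1/47 + 4/47 + 4/47 = 9/47
H(X|Y) = Σ_y P(y)·H(X|Y=y):
  Y=0: P(Y=0) = 8/47, P(X|Y=0) = (3/8, 1/4, 3/8) → H(X|Y=0) = 1.5613
  Y=1: P(Y=1) = 15/47, P(X|Y=1) = (1/15, 2/5, 8/15) → H(X|Y=1) = 1.2729
  Y=2: P(Y=2) = 15/47, P(X|Y=2) = (2/15, 2/5, 7/15) → H(X|Y=2) = 1.4295
  Y=3: P(Y=3) = 9/47, P(X|Y=3) = (1/9, 4/9, 4/9) → H(X|Y=3) = 1.3921
H(X|Y) = (8/47)·1.5613 + (15/47)·1.2729 + (15/47)·1.4295 + (9/47)·1.3921 = 1.3948 bits

I(X;Y) = H(X) - H(X|Y) = 1.4521 - 1.3948 = 0.0573 bits

Cross-check via I(X;Y) = H(X) + H(Y) - H(X,Y): computing H(Y) from the column sums and H(X,Y) from the 12 cells in the same way gives H(Y) = 1.9432 bits and H(X,Y) = 3.3380 bits, so
I(X;Y) = 1.4521 + 1.9432 - 3.3380 = 0.0573 bits ✓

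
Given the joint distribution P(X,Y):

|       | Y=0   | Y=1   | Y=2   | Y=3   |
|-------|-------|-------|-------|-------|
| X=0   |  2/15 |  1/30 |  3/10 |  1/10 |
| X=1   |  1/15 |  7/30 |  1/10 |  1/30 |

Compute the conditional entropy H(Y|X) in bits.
1.6634 bits

H(Y|X) = H(X,Y) - H(X)

H(X,Y) = -Σ_{x,y} P(x,y) log₂ P(x,y). Per-cell terms -P(x,y)·log₂P(x,y):
  X=0: 0.38759, 0.16356, 0.52109, 0.33219
  X=1: 0.26046, 0.48989, 0.33219, 0.16356
Sum of the 8 terms: H(X,Y) = 2.6505 bits

Marginal of X (row sums):
  P(X=0) = 2/15 + 1/30 + 3/10 + 1/10 = 17/30
  P(X=1) = 1/15 + 7/30 + 1/10 + 1/30 = 13/30
H(X) = -[(17/30)·log₂(17/30) + (13/30)·log₂(13/30)]
  = 0.46434 + 0.52280 = 0.9871 bits

H(Y|X) = H(X,Y) - H(X) = 2.6505 - 0.9871 = 1.6634 bits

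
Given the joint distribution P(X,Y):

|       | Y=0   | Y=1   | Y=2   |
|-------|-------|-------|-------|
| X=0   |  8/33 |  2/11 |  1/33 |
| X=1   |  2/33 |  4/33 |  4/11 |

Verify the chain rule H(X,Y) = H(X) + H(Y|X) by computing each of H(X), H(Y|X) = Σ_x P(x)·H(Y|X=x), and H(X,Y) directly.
H(X) = 0.9940 bits, H(Y|X) = 1.2464 bits, H(X,Y) = 2.2405 bits

Marginal of X (row sums):
  P(X=0) = 8/33 + 2/11 + 1/33 = 5/11
  P(X=1) = 2/33 + 4/33 + 4/11 = 6/11
H(X) = -[(5/11)·log₂(5/11) + (6/11)·log₂(6/11)]
  = 0.5170 + 0.4770 = 0.9940 bits

H(Y|X) = Σ_x P(x)·H(Y|X=x):
  X=0: P(X=0) = 5/11, P(Y|X=0) = (8/15, 2/5, 1/15) → H(Y|X=0) = 1.2729
  X=1: P(X=1) = 6/11, P(Y|X=1) = (1/9, 2/9, 2/3) → H(Y|X=1) = 1.2244
H(Y|X) = (5/11)·1.2729 + (6/11)·1.2244 = 1.2464 bits

H(X,Y) = -Σ_{x,y} P(x,y) log₂ P(x,y). Per-cell terms -P(x,y)·log₂P(x,y):
  X=0: 0.4956, 0.4472, 0.1529
  X=1: 0.2451, 0.3690, 0.5307
Sum of the 6 terms: H(X,Y) = 2.2405 bits

Chain rule check:
  H(X) + H(Y|X) = 0.9940 + 1.2464 = 2.2404 bits
  H(X,Y) = 2.2405 bits
✓ Chain rule verified (Δ = 0.0001 is 4-dp rounding noise: each of the three values was rounded independently).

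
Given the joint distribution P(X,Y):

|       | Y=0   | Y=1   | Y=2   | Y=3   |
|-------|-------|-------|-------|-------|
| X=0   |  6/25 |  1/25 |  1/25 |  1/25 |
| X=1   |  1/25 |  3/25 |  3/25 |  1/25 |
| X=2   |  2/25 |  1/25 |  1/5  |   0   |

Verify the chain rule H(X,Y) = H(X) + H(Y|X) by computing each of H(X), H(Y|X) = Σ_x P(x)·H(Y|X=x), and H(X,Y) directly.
H(X) = 1.5827 bits, H(Y|X) = 1.5160 bits, H(X,Y) = 3.0987 bits

Marginal of X (row sums):
  P(X=0) = 6/25 + 1/25 + 1/25 + 1/25 = 9/25
  P(X=1) = 1/25 + 3/25 + 3/25 + 1/25 = 8/25
  P(X=2) = 2/25 + 1/25 + 1/5 + 0 = 8/25
H(X) = -[(9/25)·log₂(9/25) + (8/25)·log₂(8/25) + (8/25)·log₂(8/25)]
  = 0.53062 + 0.52603 + 0.52603 = 1.5827 bits

H(Y|X) = Σ_x P(x)·H(Y|X=x):
  X=0: P(X=0) = 9/25, P(Y|X=0) = (2/3, 1/9, 1/9, 1/9) → H(Y|X=0) = 1.44662
  X=1: P(X=1) = 8/25, P(Y|X=1) = (1/8, 3/8, 3/8, 1/8) → H(Y|X=1) = 1.81128
  X=2: P(X=2) = 8/25, P(Y|X=2) = (1/4, 1/8, 5/8, 0) → H(Y|X=2) = 1.29879
H(Y|X) = (9/25)·1.44662 + (8/25)·1.81128 + (8/25)·1.29879 = 1.5160 bits

H(X,Y) = -Σ_{x,y} P(x,y) log₂ P(x,y). Per-cell terms -P(x,y)·log₂P(x,y):
  X=0: 0.49413, 0.18575, 0.18575, 0.18575
  X=1: 0.18575, 0.36707, 0.36707, 0.18575
  X=2: 0.29151, 0.18575, 0.46439, 0.00000
  (cells with P = 0 contribute 0)
Sum of the 12 terms: H(X,Y) = 3.0987 bits

Chain rule check:
  H(X) + H(Y|X) = 1.5827 + 1.5160 = 3.0987 bits
  H(X,Y) = 3.0987 bits
✓ Chain rule verified.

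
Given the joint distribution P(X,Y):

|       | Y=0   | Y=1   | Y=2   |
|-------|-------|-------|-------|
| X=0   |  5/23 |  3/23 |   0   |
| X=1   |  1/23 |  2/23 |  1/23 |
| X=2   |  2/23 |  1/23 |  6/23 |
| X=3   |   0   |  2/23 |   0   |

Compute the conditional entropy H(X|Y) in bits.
1.2947 bits

H(X|Y) = H(X,Y) - H(Y)

H(X,Y) = -Σ_{x,y} P(x,y) log₂ P(x,y). Per-cell terms -P(x,y)·log₂P(x,y):
  X=0: 0.47862, 0.38330, 0.00000
  X=1: 0.19668, 0.30640, 0.19668
  X=2: 0.30640, 0.19668, 0.50572
  X=3: 0.00000, 0.30640, 0.00000
  (cells with P = 0 contribute 0)
Sum of the 12 terms: H(X,Y) = 2.8769 bits

Marginal of Y (column sums):
  P(Y=0) = 5/23 + 1/23 + 2/23 + 0 = 8/23
  P(Y=1) = 3/23 + 2/23 + 1/23 + 2/23 = 8/23
  P(Y=2) = 0 + 1/23 + 6/23 + 0 = 7/23
H(Y) = -[(8/23)·log₂(8/23) + (8/23)·log₂(8/23) + (7/23)·log₂(7/23)]
  = 0.52993 + 0.52993 + 0.52232 = 1.5822 bits

H(X|Y) = H(X,Y) - H(Y) = 2.8769 - 1.5822 = 1.2947 bits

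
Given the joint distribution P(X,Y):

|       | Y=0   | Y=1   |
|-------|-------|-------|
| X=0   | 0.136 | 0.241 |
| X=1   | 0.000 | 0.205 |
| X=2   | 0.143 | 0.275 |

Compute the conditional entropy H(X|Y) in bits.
1.4142 bits

H(X|Y) = H(X,Y) - H(Y)

H(X,Y) = -Σ_{x,y} P(x,y) log₂ P(x,y). Per-cell terms -P(x,y)·log₂P(x,y):
  X=0: 0.3915, 0.4947
  X=1: 0.0000, 0.4687
  X=2: 0.4012, 0.5122
  (cells with P = 0 contribute 0)
Sum of the 6 terms: H(X,Y) = 2.2683 bits

Marginal of Y (column sums):
  P(Y=0) = 0.136 + 0.000 + 0.143 = 0.279
  P(Y=1) = 0.241 + 0.205 + 0.275 = 0.721
H(Y) = -[0.279·log₂(0.279) + 0.721·log₂(0.721)]
  = 0.5138 + 0.3403 = 0.8541 bits

H(X|Y) = H(X,Y) - H(Y) = 2.2683 - 0.8541 = 1.4142 bits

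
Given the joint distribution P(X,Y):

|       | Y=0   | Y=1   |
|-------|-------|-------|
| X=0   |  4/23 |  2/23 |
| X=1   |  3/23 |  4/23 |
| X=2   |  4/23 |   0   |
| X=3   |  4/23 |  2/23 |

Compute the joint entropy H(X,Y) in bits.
2.7516 bits

H(X,Y) = -Σ_{x,y} P(x,y) log₂ P(x,y). Per-cell terms -P(x,y)·log₂P(x,y):
  X=0: 0.43888, 0.30640
  X=1: 0.38330, 0.43888
  X=2: 0.43888, 0.00000
  X=3: 0.43888, 0.30640
  (cells with P = 0 contribute 0)
Sum of the 8 terms: H(X,Y) = 2.7516 bits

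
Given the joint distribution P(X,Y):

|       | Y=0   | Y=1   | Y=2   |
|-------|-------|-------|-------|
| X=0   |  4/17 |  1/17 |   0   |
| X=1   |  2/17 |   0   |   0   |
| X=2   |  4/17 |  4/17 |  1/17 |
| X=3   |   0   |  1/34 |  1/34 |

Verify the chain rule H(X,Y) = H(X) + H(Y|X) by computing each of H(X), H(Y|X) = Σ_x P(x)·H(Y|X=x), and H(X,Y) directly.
H(X) = 1.6087 bits, H(Y|X) = 1.0082 bits, H(X,Y) = 2.6169 bits

Marginal of X (row sums):
  P(X=0) = 4/17 + 1/17 + 0 = 5/17
  P(X=1) = 2/17 + 0 + 0 = 2/17
  P(X=2) = 4/17 + 4/17 + 1/17 = 9/17
  P(X=3) = 0 + 1/34 + 1/34 = 1/17
H(X) = -[(5/17)·log₂(5/17) + (2/17)·log₂(2/17) + (9/17)·log₂(9/17) + (1/17)·log₂(1/17)]
  = 0.51927 + 0.36323 + 0.48576 + 0.24044 = 1.6087 bits

H(Y|X) = Σ_x P(x)·H(Y|X=x):
  X=0: P(X=0) = 5/17, P(Y|X=0) = (4/5, 1/5, 0) → H(Y|X=0) = 0.72193
  X=1: P(X=1) = 2/17, P(Y|X=1) = (1, 0, 0) → H(Y|X=1) = 0.00000
  X=2: P(X=2) = 9/17, P(Y|X=2) = (4/9, 4/9, 1/9) → H(Y|X=2) = 1.39215
  X=3: P(X=3) = 1/17, P(Y|X=3) = (0, 1/2, 1/2) → H(Y|X=3) = 1.00000
H(Y|X) = (5/17)·0.72193 + (2/17)·0.00000 + (9/17)·1.39215 + (1/17)·1.00000 = 1.0082 bits

H(X,Y) = -Σ_{x,y} P(x,y) log₂ P(x,y). Per-cell terms -P(x,y)·log₂P(x,y):
  X=0: 0.49117, 0.24044, 0.00000
  X=1: 0.36323, 0.00000, 0.00000
  X=2: 0.49117, 0.49117, 0.24044
  X=3: 0.00000, 0.14963, 0.14963
  (cells with P = 0 contribute 0)
Sum of the 12 terms: H(X,Y) = 2.6169 bits

Chain rule check:
  H(X) + H(Y|X) = 1.6087 + 1.0082 = 2.6169 bits
  H(X,Y) = 2.6169 bits
✓ Chain rule verified.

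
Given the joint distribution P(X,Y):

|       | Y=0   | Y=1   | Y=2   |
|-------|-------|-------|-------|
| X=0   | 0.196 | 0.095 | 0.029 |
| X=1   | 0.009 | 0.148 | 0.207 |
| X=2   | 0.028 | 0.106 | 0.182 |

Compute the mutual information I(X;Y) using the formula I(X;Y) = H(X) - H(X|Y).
0.3216 bits

I(X;Y) = H(X) - H(X|Y)

Marginal of X (row sums):
  P(X=0) = 0.196 + 0.095 + 0.029 = 0.320
  P(X=1) = 0.009 + 0.148 + 0.207 = 0.364
  P(X=2) = 0.028 + 0.106 + 0.182 = 0.316
H(X) = -[0.320·log₂(0.320) + 0.364·log₂(0.364) + 0.316·log₂(0.316)]
  = 0.5260 + 0.5307 + 0.5252 = 1.5819 bits

Marginal of Y (column sums):
  P(Y=0) = 0.196 + 0.009 + 0.028 = 0.233
  P(Y=1) = 0.095 + 0.148 + 0.106 = 0.349
  P(Y=2) = 0.029 + 0.207 + 0.182 = 0.418
H(X|Y) = Σ_y P(y)·H(X|Y=y):
  Y=0: P(Y=0) = 0.233, P(X|Y=0) = (196/233, 9/233, 28/233) → H(X|Y=0) = 0.7585
  Y=1: P(Y=1) = 0.349, P(X|Y=1) = (95/349, 148/349, 106/349) → H(X|Y=1) = 1.5580
  Y=2: P(Y=2) = 0.418, P(X|Y=2) = (29/418, 207/418, 91/209) → H(X|Y=2) = 1.2914
H(X|Y) = 0.233·0.7585 + 0.349·1.5580 + 0.418·1.2914 = 1.2603 bits

I(X;Y) = H(X) - H(X|Y) = 1.5819 - 1.2603 = 0.3216 bits

Cross-check via I(X;Y) = H(X) + H(Y) - H(X,Y): computing H(Y) from the column sums and H(X,Y) from the 9 cells in the same way gives H(Y) = 1.5457 bits and H(X,Y) = 2.8060 bits, so
I(X;Y) = 1.5819 + 1.5457 - 2.8060 = 0.3216 bits ✓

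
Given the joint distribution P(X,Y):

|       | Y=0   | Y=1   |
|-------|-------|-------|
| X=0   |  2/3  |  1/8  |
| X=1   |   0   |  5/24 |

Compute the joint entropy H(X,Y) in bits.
1.2364 bits

H(X,Y) = -Σ_{x,y} P(x,y) log₂ P(x,y). Per-cell terms -P(x,y)·log₂P(x,y):
  X=0: 0.389975, 0.375000
  X=1: 0.000000, 0.471466
  (cells with P = 0 contribute 0)
Sum of the 4 terms: H(X,Y) = 1.2364 bits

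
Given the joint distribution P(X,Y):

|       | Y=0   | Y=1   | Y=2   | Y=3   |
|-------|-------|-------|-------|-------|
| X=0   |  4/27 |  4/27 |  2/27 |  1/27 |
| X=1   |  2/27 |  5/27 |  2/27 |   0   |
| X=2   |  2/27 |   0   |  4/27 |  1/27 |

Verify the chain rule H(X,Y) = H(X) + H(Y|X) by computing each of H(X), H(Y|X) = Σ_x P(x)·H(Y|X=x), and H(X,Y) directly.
H(X) = 1.5610 bits, H(Y|X) = 1.5787 bits, H(X,Y) = 3.1397 bits

Marginal of X (row sums):
  P(X=0) = 4/27 + 4/27 + 2/27 + 1/27 = 11/27
  P(X=1) = 2/27 + 5/27 + 2/27 + 0 = 1/3
  P(X=2) = 2/27 + 0 + 4/27 + 1/27 = 7/27
H(X) = -[(11/27)·log₂(11/27) + (1/3)·log₂(1/3) + (7/27)·log₂(7/27)]
  = 0.52778 + 0.52832 + 0.50492 = 1.5610 bits

H(Y|X) = Σ_x P(x)·H(Y|X=x):
  X=0: P(X=0) = 11/27, P(Y|X=0) = (4/11, 4/11, 2/11, 1/11) → H(Y|X=0) = 1.82307
  X=1: P(X=1) = 1/3, P(Y|X=1) = (2/9, 5/9, 2/9, 0) → H(Y|X=1) = 1.43552
  X=2: P(X=2) = 7/27, P(Y|X=2) = (2/7, 0, 4/7, 1/7) → H(Y|X=2) = 1.37878
H(Y|X) = (11/27)·1.82307 + (1/3)·1.43552 + (7/27)·1.37878 = 1.5787 bits

H(X,Y) = -Σ_{x,y} P(x,y) log₂ P(x,y). Per-cell terms -P(x,y)·log₂P(x,y):
  X=0: 0.40813, 0.40813, 0.27814, 0.17611
  X=1: 0.27814, 0.45055, 0.27814, 0.00000
  X=2: 0.27814, 0.00000, 0.40813, 0.17611
  (cells with P = 0 contribute 0)
Sum of the 12 terms: H(X,Y) = 3.1397 bits

Chain rule check:
  H(X) + H(Y|X) = 1.5610 + 1.5787 = 3.1397 bits
  H(X,Y) = 3.1397 bits
✓ Chain rule verified.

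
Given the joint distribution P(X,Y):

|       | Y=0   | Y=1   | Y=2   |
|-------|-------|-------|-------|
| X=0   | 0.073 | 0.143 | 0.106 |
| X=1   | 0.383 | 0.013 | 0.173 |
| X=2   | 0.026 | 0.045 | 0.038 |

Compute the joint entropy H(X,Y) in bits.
2.5872 bits

H(X,Y) = -Σ_{x,y} P(x,y) log₂ P(x,y). Per-cell terms -P(x,y)·log₂P(x,y):
  X=0: 0.275645, 0.401246, 0.343214
  X=1: 0.530296, 0.081449, 0.437890
  X=2: 0.136899, 0.201327, 0.179279
Sum of the 9 terms: H(X,Y) = 2.5872 bits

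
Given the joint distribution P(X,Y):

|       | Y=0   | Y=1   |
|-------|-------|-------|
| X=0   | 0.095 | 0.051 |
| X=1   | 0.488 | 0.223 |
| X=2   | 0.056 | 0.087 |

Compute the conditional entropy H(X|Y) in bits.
1.1253 bits

H(X|Y) = H(X,Y) - H(Y)

H(X,Y) = -Σ_{x,y} P(x,y) log₂ P(x,y). Per-cell terms -P(x,y)·log₂P(x,y):
  X=0: 0.32261, 0.21896
  X=1: 0.50510, 0.48277
  X=2: 0.23287, 0.30649
Sum of the 6 terms: H(X,Y) = 2.0688 bits

Marginal of Y (column sums):
  P(Y=0) = 0.095 + 0.488 + 0.056 = 0.639
  P(Y=1) = 0.051 + 0.223 + 0.087 = 0.361
H(Y) = -[0.639·log₂(0.639) + 0.361·log₂(0.361)]
  = 0.41287 + 0.53064 = 0.9435 bits

H(X|Y) = H(X,Y) - H(Y) = 2.0688 - 0.9435 = 1.1253 bits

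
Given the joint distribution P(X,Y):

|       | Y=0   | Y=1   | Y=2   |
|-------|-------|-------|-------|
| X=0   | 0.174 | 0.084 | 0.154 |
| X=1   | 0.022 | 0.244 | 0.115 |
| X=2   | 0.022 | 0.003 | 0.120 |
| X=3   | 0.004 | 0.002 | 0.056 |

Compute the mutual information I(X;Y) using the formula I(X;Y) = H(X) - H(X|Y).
0.3129 bits

I(X;Y) = H(X) - H(X|Y)

Marginal of X (row sums):
  P(X=0) = 0.174 + 0.084 + 0.154 = 0.412
  P(X=1) = 0.022 + 0.244 + 0.115 = 0.381
  P(X=2) = 0.022 + 0.003 + 0.120 = 0.145
  P(X=3) = 0.004 + 0.002 + 0.056 = 0.062
H(X) = -[0.412·log₂(0.412) + 0.381·log₂(0.381) + 0.145·log₂(0.145) + 0.062·log₂(0.062)]
  = 0.52706 + 0.53040 + 0.40395 + 0.24872 = 1.7101 bits

Marginal of Y (column sums):
  P(Y=0) = 0.174 + 0.022 + 0.022 + 0.004 = 0.222
  P(Y=1) = 0.084 + 0.244 + 0.003 + 0.002 = 0.333
  P(Y=2) = 0.154 + 0.115 + 0.120 + 0.056 = 0.445
H(X|Y) = Σ_y P(y)·H(X|Y=y):
  Y=0: P(Y=0) = 0.222, P(X|Y=0) = (29/37, 11/111, 11/111, 2/111) → H(X|Y=0) = 1.04087
  Y=1: P(Y=1) = 0.333, P(X|Y=1) = (28/111, 244/333, 1/111, 2/333) → H(X|Y=1) = 0.93551
  Y=2: P(Y=2) = 0.445, P(X|Y=2) = (154/445, 23/89, 24/89, 56/445) → H(X|Y=2) = 1.92046
H(X|Y) = 0.222·1.04087 + 0.333·0.93551 + 0.445·1.92046 = 1.3972 bits

I(X;Y) = H(X) - H(X|Y) = 1.7101 - 1.3972 = 0.3129 bits

Cross-check via I(X;Y) = H(X) + H(Y) - H(X,Y): computing H(Y) from the column sums and H(X,Y) from the 12 cells in the same way gives H(Y) = 1.5301 bits and H(X,Y) = 2.9273 bits, so
I(X;Y) = 1.7101 + 1.5301 - 2.9273 = 0.3129 bits ✓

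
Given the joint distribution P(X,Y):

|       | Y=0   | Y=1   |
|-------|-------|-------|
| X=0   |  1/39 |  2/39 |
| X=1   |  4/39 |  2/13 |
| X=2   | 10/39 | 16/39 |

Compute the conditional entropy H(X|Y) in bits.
1.1773 bits

H(X|Y) = H(X,Y) - H(Y)

H(X,Y) = -Σ_{x,y} P(x,y) log₂ P(x,y). Per-cell terms -P(x,y)·log₂P(x,y):
  X=0: 0.13552, 0.21976
  X=1: 0.33696, 0.41545
  X=2: 0.50345, 0.52734
Sum of the 6 terms: H(X,Y) = 2.1385 bits

Marginal of Y (column sums):
  P(Y=0) = 1/39 + 4/39 + 10/39 = 5/13
  P(Y=1) = 2/39 + 2/13 + 16/39 = 8/13
H(Y) = -[(5/13)·log₂(5/13) + (8/13)·log₂(8/13)]
  = 0.53020 + 0.43104 = 0.9612 bits

H(X|Y) = H(X,Y) - H(Y) = 2.1385 - 0.9612 = 1.1773 bits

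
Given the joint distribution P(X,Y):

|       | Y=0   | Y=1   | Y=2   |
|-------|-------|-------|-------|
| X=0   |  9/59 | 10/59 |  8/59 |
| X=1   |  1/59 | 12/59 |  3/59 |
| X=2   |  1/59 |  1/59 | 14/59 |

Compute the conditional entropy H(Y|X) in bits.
1.1789 bits

H(Y|X) = H(X,Y) - H(X)

H(X,Y) = -Σ_{x,y} P(x,y) log₂ P(x,y). Per-cell terms -P(x,y)·log₂P(x,y):
  X=0: 0.41380, 0.43402, 0.39087
  X=1: 0.09971, 0.46732, 0.21853
  X=2: 0.09971, 0.09971, 0.49244
Sum of the 9 terms: H(X,Y) = 2.7161 bits

Marginal of X (row sums):
  P(X=0) = 9/59 + 10/59 + 8/59 = 27/59
  P(X=1) = 1/59 + 12/59 + 3/59 = 16/59
  P(X=2) = 1/59 + 1/59 + 14/59 = 16/59
H(X) = -[(27/59)·log₂(27/59) + (16/59)·log₂(16/59) + (16/59)·log₂(16/59)]
  = 0.51609 + 0.51055 + 0.51055 = 1.5372 bits

H(Y|X) = H(X,Y) - H(X) = 2.7161 - 1.5372 = 1.1789 bits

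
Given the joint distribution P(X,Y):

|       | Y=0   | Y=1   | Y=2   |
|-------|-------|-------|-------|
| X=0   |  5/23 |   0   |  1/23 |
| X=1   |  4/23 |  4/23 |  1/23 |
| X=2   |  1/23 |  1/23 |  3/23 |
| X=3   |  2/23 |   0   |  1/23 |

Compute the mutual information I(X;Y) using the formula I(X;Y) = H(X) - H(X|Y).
0.3419 bits

I(X;Y) = H(X) - H(X|Y)

Marginal of X (row sums):
  P(X=0) = 5/23 + 0 + 1/23 = 6/23
  P(X=1) = 4/23 + 4/23 + 1/23 = 9/23
  P(X=2) = 1/23 + 1/23 + 3/23 = 5/23
  P(X=3) = 2/23 + 0 + 1/23 = 3/23
H(X) = -[(6/23)·log₂(6/23) + (9/23)·log₂(9/23) + (5/23)·log₂(5/23) + (3/23)·log₂(3/23)]
  = 0.50572 + 0.52968 + 0.47862 + 0.38330 = 1.89732 bits

Marginal of Y (column sums):
  P(Y=0) = 5/23 + 4/23 + 1/23 + 2/23 = 12/23
  P(Y=1) = 0 + 4/23 + 1/23 + 0 = 5/23
  P(Y=2) = 1/23 + 1/23 + 3/23 + 1/23 = 6/23
H(X|Y) = Σ_y P(y)·H(X|Y=y):
  Y=0: P(Y=0) = 12/23, P(X|Y=0) = (5/12, 1/3, 1/12, 1/6) → H(X|Y=0) = 1.78416
  Y=1: P(Y=1) = 5/23, P(X|Y=1) = (0, 4/5, 1/5, 0) → H(X|Y=1) = 0.72193
  Y=2: P(Y=2) = 6/23, P(X|Y=2) = (1/6, 1/6, 1/2, 1/6) → H(X|Y=2) = 1.79248
H(X|Y) = (12/23)·1.78416 + (5/23)·0.72193 + (6/23)·1.79248 = 1.55541 bits

I(X;Y) = H(X) - H(X|Y) = 1.89732 - 1.55541 = 0.3419 bits

Cross-check via I(X;Y) = H(X) + H(Y) - H(X,Y): computing H(Y) from the column sums and H(X,Y) from the 12 cells in the same way gives H(Y) = 1.47404 bits and H(X,Y) = 3.02945 bits, so
I(X;Y) = 1.89732 + 1.47404 - 3.02945 = 0.3419 bits ✓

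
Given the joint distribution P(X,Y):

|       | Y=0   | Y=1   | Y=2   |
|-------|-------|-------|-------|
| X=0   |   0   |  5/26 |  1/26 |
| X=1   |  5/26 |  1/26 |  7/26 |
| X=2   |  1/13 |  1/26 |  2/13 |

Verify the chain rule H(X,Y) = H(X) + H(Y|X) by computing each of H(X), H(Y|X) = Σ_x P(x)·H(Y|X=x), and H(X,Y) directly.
H(X) = 1.4979 bits, H(Y|X) = 1.1691 bits, H(X,Y) = 2.6669 bits

Marginal of X (row sums):
  P(X=0) = 0 + 5/26 + 1/26 = 3/13
  P(X=1) = 5/26 + 1/26 + 7/26 = 1/2
  P(X=2) = 1/13 + 1/26 + 2/13 = 7/26
H(X) = -[(3/13)·log₂(3/13) + (1/2)·log₂(1/2) + (7/26)·log₂(7/26)]
  = 0.488187 + 0.500000 + 0.509677 = 1.4979 bits

H(Y|X) = Σ_x P(x)·H(Y|X=x):
  X=0: P(X=0) = 3/13, P(Y|X=0) = (0, 5/6, 1/6) → H(Y|X=0) = 0.650022
  X=1: P(X=1) = 1/2, P(Y|X=1) = (5/13, 1/13, 7/13) → H(Y|X=1) = 1.295738
  X=2: P(X=2) = 7/26, P(Y|X=2) = (2/7, 1/7, 4/7) → H(Y|X=2) = 1.378783
H(Y|X) = (3/13)·0.650022 + (1/2)·1.295738 + (7/26)·1.378783 = 1.1691 bits

H(X,Y) = -Σ_{x,y} P(x,y) log₂ P(x,y). Per-cell terms -P(x,y)·log₂P(x,y):
  X=0: 0.000000, 0.457406, 0.180786
  X=1: 0.457406, 0.180786, 0.509677
  X=2: 0.284649, 0.180786, 0.415452
  (cells with P = 0 contribute 0)
Sum of the 9 terms: H(X,Y) = 2.6669 bits

Chain rule check:
  H(X) + H(Y|X) = 1.4979 + 1.1691 = 2.6670 bits
  H(X,Y) = 2.6669 bits
✓ Chain rule verified (Δ = 0.0001 is 4-dp rounding noise: each of the three values was rounded independently).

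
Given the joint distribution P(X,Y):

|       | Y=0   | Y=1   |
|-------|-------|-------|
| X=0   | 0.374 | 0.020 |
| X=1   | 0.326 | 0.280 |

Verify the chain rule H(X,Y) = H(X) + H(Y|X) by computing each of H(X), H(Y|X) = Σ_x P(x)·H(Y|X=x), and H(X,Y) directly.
H(X) = 0.9673 bits, H(Y|X) = 0.7176 bits, H(X,Y) = 1.6849 bits

Marginal of X (row sums):
  P(X=0) = 0.374 + 0.020 = 0.394
  P(X=1) = 0.326 + 0.280 = 0.606
H(X) = -[0.394·log₂(0.394) + 0.606·log₂(0.606)]
  = 0.52943 + 0.43790 = 0.9673 bits

H(Y|X) = Σ_x P(x)·H(Y|X=x):
  X=0: P(X=0) = 0.394, P(Y|X=0) = (187/197, 10/197) → H(Y|X=0) = 0.28962
  X=1: P(X=1) = 0.606, P(Y|X=1) = (163/303, 140/303) → H(Y|X=1) = 0.99584
H(Y|X) = 0.394·0.28962 + 0.606·0.99584 = 0.7176 bits

H(X,Y) = -Σ_{x,y} P(x,y) log₂ P(x,y). Per-cell terms -P(x,y)·log₂P(x,y):
  X=0: 0.53066, 0.11288
  X=1: 0.52716, 0.51422
Sum of the 4 terms: H(X,Y) = 1.6849 bits

Chain rule check:
  H(X) + H(Y|X) = 0.9673 + 0.7176 = 1.6849 bits
  H(X,Y) = 1.6849 bits
✓ Chain rule verified.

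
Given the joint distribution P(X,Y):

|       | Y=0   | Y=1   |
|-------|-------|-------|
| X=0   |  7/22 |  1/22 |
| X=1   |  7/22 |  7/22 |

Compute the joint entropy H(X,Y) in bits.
1.7797 bits

H(X,Y) = -Σ_{x,y} P(x,y) log₂ P(x,y). Per-cell terms -P(x,y)·log₂P(x,y):
  X=0: 0.52566, 0.20270
  X=1: 0.52566, 0.52566
Sum of the 4 terms: H(X,Y) = 1.7797 bits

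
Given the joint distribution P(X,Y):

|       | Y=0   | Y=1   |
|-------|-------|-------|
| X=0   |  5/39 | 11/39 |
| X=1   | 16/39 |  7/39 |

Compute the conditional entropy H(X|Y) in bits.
0.8713 bits

H(X|Y) = H(X,Y) - H(Y)

H(X,Y) = -Σ_{x,y} P(x,y) log₂ P(x,y). Per-cell terms -P(x,y)·log₂P(x,y):
  X=0: 0.37993, 0.51502
  X=1: 0.52734, 0.44478
Sum of the 4 terms: H(X,Y) = 1.86707 bits

Marginal of Y (column sums):
  P(Y=0) = 5/39 + 16/39 = 7/13
  P(Y=1) = 11/39 + 7/39 = 6/13
H(Y) = -[(7/13)·log₂(7/13) + (6/13)·log₂(6/13)]
  = 0.48089 + 0.51484 = 0.99573 bits

H(X|Y) = H(X,Y) - H(Y) = 1.86707 - 0.99573 = 0.8713 bits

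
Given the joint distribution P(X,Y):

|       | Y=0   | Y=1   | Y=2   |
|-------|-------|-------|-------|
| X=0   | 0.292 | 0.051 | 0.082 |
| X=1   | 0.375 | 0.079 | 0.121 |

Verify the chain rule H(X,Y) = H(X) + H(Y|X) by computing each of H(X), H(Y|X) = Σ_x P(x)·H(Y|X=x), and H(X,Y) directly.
H(X) = 0.9837 bits, H(Y|X) = 1.2383 bits, H(X,Y) = 2.2220 bits

Marginal of X (row sums):
  P(X=0) = 0.292 + 0.051 + 0.082 = 0.425
  P(X=1) = 0.375 + 0.079 + 0.121 = 0.575
H(X) = -[0.425·log₂(0.425) + 0.575·log₂(0.575)]
  = 0.52465 + 0.45906 = 0.9837 bits

H(Y|X) = Σ_x P(x)·H(Y|X=x):
  X=0: P(X=0) = 0.425, P(Y|X=0) = (292/425, 3/25, 82/425) → H(Y|X=0) = 1.19710
  X=1: P(X=1) = 0.575, P(Y|X=1) = (15/23, 79/575, 121/575) → H(Y|X=1) = 1.26879
H(Y|X) = 0.425·1.19710 + 0.575·1.26879 = 1.2383 bits

H(X,Y) = -Σ_{x,y} P(x,y) log₂ P(x,y). Per-cell terms -P(x,y)·log₂P(x,y):
  X=0: 0.51858, 0.21896, 0.29588
  X=1: 0.53064, 0.28930, 0.36868
Sum of the 6 terms: H(X,Y) = 2.2220 bits

Chain rule check:
  H(X) + H(Y|X) = 0.9837 + 1.2383 = 2.2220 bits
  H(X,Y) = 2.2220 bits
✓ Chain rule verified.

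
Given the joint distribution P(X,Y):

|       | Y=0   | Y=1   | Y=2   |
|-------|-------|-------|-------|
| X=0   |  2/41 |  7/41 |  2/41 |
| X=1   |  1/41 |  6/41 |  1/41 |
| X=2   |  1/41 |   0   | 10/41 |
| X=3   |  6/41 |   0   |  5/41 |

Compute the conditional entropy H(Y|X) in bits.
0.9430 bits

H(Y|X) = H(X,Y) - H(X)

H(X,Y) = -Σ_{x,y} P(x,y) log₂ P(x,y). Per-cell terms -P(x,y)·log₂P(x,y):
  X=0: 0.21256351, 0.43539950, 0.21256351
  X=1: 0.13067200, 0.40574481, 0.13067200
  X=2: 0.13067200, 0.00000000, 0.49649364
  X=3: 0.40574481, 0.00000000, 0.37019804
  (cells with P = 0 contribute 0)
Sum of the 12 terms: H(X,Y) = 2.9307238 bits

Marginal of X (row sums):
  P(X=0) = 2/41 + 7/41 + 2/41 = 11/41
  P(X=1) = 1/41 + 6/41 + 1/41 = 8/41
  P(X=2) = 1/41 + 0 + 10/41 = 11/41
  P(X=3) = 6/41 + 0 + 5/41 = 11/41
H(X) = -[(11/41)·log₂(11/41) + (8/41)·log₂(8/41) + (11/41)·log₂(11/41) + (11/41)·log₂(11/41)]
  = 0.50925181 + 0.46001015 + 0.50925181 + 0.50925181 = 1.9877656 bits

H(Y|X) = H(X,Y) - H(X) = 2.9307238 - 1.9877656 = 0.9430 bits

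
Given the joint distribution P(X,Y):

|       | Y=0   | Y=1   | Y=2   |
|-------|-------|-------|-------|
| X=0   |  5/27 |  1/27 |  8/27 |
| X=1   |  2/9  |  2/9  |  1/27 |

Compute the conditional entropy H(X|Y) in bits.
0.7261 bits

H(X|Y) = H(X,Y) - H(Y)

H(X,Y) = -Σ_{x,y} P(x,y) log₂ P(x,y). Per-cell terms -P(x,y)·log₂P(x,y):
  X=0: 0.4505, 0.1761, 0.5200
  X=1: 0.4822, 0.4822, 0.1761
Sum of the 6 terms: H(X,Y) = 2.2871 bits

Marginal of Y (column sums):
  P(Y=0) = 5/27 + 2/9 = 11/27
  P(Y=1) = 1/27 + 2/9 = 7/27
  P(Y=2) = 8/27 + 1/27 = 1/3
H(Y) = -[(11/27)·log₂(11/27) + (7/27)·log₂(7/27) + (1/3)·log₂(1/3)]
  = 0.5278 + 0.5049 + 0.5283 = 1.5610 bits

H(X|Y) = H(X,Y) - H(Y) = 2.2871 - 1.5610 = 0.7261 bits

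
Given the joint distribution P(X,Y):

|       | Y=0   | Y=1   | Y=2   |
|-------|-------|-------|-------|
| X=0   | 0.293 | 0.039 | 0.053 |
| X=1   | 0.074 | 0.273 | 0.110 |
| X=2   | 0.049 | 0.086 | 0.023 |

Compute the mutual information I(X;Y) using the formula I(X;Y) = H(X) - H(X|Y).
0.2654 bits

I(X;Y) = H(X) - H(X|Y)

Marginal of X (row sums):
  P(X=0) = 0.293 + 0.039 + 0.053 = 0.385
  P(X=1) = 0.074 + 0.273 + 0.110 = 0.457
  P(X=2) = 0.049 + 0.086 + 0.023 = 0.158
H(X) = -[0.385·log₂(0.385) + 0.457·log₂(0.457) + 0.158·log₂(0.158)]
  = 0.5302 + 0.5163 + 0.4206 = 1.4671 bits

Marginal of Y (column sums):
  P(Y=0) = 0.293 + 0.074 + 0.049 = 0.416
  P(Y=1) = 0.039 + 0.273 + 0.086 = 0.398
  P(Y=2) = 0.053 + 0.110 + 0.023 = 0.186
H(X|Y) = Σ_y P(y)·H(X|Y=y):
  Y=0: P(Y=0) = 0.416, P(X|Y=0) = (293/416, 37/208, 49/416) → H(X|Y=0) = 1.1627
  Y=1: P(Y=1) = 0.398, P(X|Y=1) = (39/398, 273/398, 43/199) → H(X|Y=1) = 1.1791
  Y=2: P(Y=2) = 0.186, P(X|Y=2) = (53/186, 55/93, 23/186) → H(X|Y=2) = 1.3372
H(X|Y) = 0.416·1.1627 + 0.398·1.1791 + 0.186·1.3372 = 1.2017 bits

I(X;Y) = H(X) - H(X|Y) = 1.4671 - 1.2017 = 0.2654 bits

Cross-check via I(X;Y) = H(X) + H(Y) - H(X,Y): computing H(Y) from the column sums and H(X,Y) from the 9 cells in the same way gives H(Y) = 1.5067 bits and H(X,Y) = 2.7084 bits, so
I(X;Y) = 1.4671 + 1.5067 - 2.7084 = 0.2654 bits ✓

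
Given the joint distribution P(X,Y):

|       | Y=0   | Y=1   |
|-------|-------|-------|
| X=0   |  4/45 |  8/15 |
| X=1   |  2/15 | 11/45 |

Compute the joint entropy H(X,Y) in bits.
1.6785 bits

H(X,Y) = -Σ_{x,y} P(x,y) log₂ P(x,y). Per-cell terms -P(x,y)·log₂P(x,y):
  X=0: 0.3104, 0.4837
  X=1: 0.3876, 0.4968
Sum of the 4 terms: H(X,Y) = 1.6785 bits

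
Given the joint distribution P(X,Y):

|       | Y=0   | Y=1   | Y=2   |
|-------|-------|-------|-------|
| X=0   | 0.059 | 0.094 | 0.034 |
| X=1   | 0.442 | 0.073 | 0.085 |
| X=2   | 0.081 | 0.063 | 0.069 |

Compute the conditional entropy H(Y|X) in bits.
1.2674 bits

H(Y|X) = H(X,Y) - H(X)

H(X,Y) = -Σ_{x,y} P(x,y) log₂ P(x,y). Per-cell terms -P(x,y)·log₂P(x,y):
  X=0: 0.24091, 0.32065, 0.16586
  X=1: 0.52062, 0.27565, 0.30229
  X=2: 0.29370, 0.25128, 0.26615
Sum of the 9 terms: H(X,Y) = 2.6371 bits

Marginal of X (row sums):
  P(X=0) = 0.059 + 0.094 + 0.034 = 0.187
  P(X=1) = 0.442 + 0.073 + 0.085 = 0.600
  P(X=2) = 0.081 + 0.063 + 0.069 = 0.213
H(X) = -[0.187·log₂(0.187) + 0.600·log₂(0.600) + 0.213·log₂(0.213)]
  = 0.45233 + 0.44218 + 0.47522 = 1.3697 bits

H(Y|X) = H(X,Y) - H(X) = 2.6371 - 1.3697 = 1.2674 bits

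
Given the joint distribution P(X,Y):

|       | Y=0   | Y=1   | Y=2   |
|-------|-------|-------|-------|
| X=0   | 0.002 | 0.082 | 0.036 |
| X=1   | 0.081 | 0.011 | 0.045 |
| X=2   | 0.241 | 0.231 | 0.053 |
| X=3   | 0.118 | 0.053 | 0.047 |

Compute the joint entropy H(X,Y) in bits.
3.0565 bits

H(X,Y) = -Σ_{x,y} P(x,y) log₂ P(x,y). Per-cell terms -P(x,y)·log₂P(x,y):
  X=0: 0.01793, 0.29588, 0.17265
  X=1: 0.29370, 0.07157, 0.20133
  X=2: 0.49475, 0.48834, 0.22461
  X=3: 0.36381, 0.22461, 0.20733
Sum of the 12 terms: H(X,Y) = 3.0565 bits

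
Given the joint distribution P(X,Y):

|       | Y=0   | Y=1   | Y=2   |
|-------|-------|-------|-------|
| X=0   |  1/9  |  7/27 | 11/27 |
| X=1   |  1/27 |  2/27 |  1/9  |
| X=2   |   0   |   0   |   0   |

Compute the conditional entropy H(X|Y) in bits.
0.7636 bits

H(X|Y) = H(X,Y) - H(Y)

H(X,Y) = -Σ_{x,y} P(x,y) log₂ P(x,y). Per-cell terms -P(x,y)·log₂P(x,y):
  X=0: 0.35221, 0.50492, 0.52778
  X=1: 0.17611, 0.27814, 0.35221
  X=2: 0.00000, 0.00000, 0.00000
  (cells with P = 0 contribute 0)
Sum of the 9 terms: H(X,Y) = 2.1914 bits

Marginal of Y (column sums):
  P(Y=0) = 1/9 + 1/27 + 0 = 4/27
  P(Y=1) = 7/27 + 2/27 + 0 = 1/3
  P(Y=2) = 11/27 + 1/9 + 0 = 14/27
H(Y) = -[(4/27)·log₂(4/27) + (1/3)·log₂(1/3) + (14/27)·log₂(14/27)]
  = 0.40813 + 0.52832 + 0.49131 = 1.4278 bits

H(X|Y) = H(X,Y) - H(Y) = 2.1914 - 1.4278 = 0.7636 bits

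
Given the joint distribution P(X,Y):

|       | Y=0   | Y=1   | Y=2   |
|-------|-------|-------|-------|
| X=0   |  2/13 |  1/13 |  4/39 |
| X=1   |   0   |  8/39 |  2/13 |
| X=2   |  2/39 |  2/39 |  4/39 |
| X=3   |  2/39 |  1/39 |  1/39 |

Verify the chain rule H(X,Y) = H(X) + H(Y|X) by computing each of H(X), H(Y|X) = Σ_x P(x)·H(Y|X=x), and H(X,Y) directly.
H(X) = 1.8647 bits, H(Y|X) = 1.3240 bits, H(X,Y) = 3.1886 bits

Marginal of X (row sums):
  P(X=0) = 2/13 + 1/13 + 4/39 = 1/3
  P(X=1) = 0 + 8/39 + 2/13 = 14/39
  P(X=2) = 2/39 + 2/39 + 4/39 = 8/39
  P(X=3) = 2/39 + 1/39 + 1/39 = 4/39
H(X) = -[(1/3)·log₂(1/3) + (14/39)·log₂(14/39) + (8/39)·log₂(8/39) + (4/39)·log₂(4/39)]
  = 0.52832 + 0.53058 + 0.46880 + 0.33696 = 1.8647 bits

H(Y|X) = Σ_x P(x)·H(Y|X=x):
  X=0: P(X=0) = 1/3, P(Y|X=0) = (6/13, 3/13, 4/13) → H(Y|X=0) = 1.52623
  X=1: P(X=1) = 14/39, P(Y|X=1) = (0, 4/7, 3/7) → H(Y|X=1) = 0.98523
  X=2: P(X=2) = 8/39, P(Y|X=2) = (1/4, 1/4, 1/2) → H(Y|X=2) = 1.50000
  X=3: P(X=3) = 4/39, P(Y|X=3) = (1/2, 1/4, 1/4) → H(Y|X=3) = 1.50000
H(Y|X) = (1/3)·1.52623 + (14/39)·0.98523 + (8/39)·1.50000 + (4/39)·1.50000 = 1.3240 bits

H(X,Y) = -Σ_{x,y} P(x,y) log₂ P(x,y). Per-cell terms -P(x,y)·log₂P(x,y):
  X=0: 0.41545, 0.28465, 0.33696
  X=1: 0.00000, 0.46880, 0.41545
  X=2: 0.21976, 0.21976, 0.33696
  X=3: 0.21976, 0.13552, 0.13552
  (cells with P = 0 contribute 0)
Sum of the 12 terms: H(X,Y) = 3.1886 bits

Chain rule check:
  H(X) + H(Y|X) = 1.8647 + 1.3240 = 3.1887 bits
  H(X,Y) = 3.1886 bits
✓ Chain rule verified (Δ = 0.0001 is 4-dp rounding noise: each of the three values was rounded independently).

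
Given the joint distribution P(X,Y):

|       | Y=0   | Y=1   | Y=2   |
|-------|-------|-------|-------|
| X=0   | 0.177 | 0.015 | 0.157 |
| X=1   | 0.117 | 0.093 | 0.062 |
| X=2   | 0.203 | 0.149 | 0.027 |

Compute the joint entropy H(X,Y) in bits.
2.8989 bits

H(X,Y) = -Σ_{x,y} P(x,y) log₂ P(x,y). Per-cell terms -P(x,y)·log₂P(x,y):
  X=0: 0.44218, 0.09088, 0.41937
  X=1: 0.36216, 0.31868, 0.24872
  X=2: 0.46699, 0.40925, 0.14069
Sum of the 9 terms: H(X,Y) = 2.8989 bits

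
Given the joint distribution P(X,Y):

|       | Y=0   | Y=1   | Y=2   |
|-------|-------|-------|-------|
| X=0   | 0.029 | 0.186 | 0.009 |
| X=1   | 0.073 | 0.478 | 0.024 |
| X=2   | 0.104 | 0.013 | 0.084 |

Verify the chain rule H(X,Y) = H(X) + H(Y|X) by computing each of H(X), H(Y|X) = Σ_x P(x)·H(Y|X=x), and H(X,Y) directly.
H(X) = 1.4078 bits, H(Y|X) = 0.8879 bits, H(X,Y) = 2.2957 bits

Marginal of X (row sums):
  P(X=0) = 0.029 + 0.186 + 0.009 = 0.224
  P(X=1) = 0.073 + 0.478 + 0.024 = 0.575
  P(X=2) = 0.104 + 0.013 + 0.084 = 0.201
H(X) = -[0.224·log₂(0.224) + 0.575·log₂(0.575) + 0.201·log₂(0.201)]
  = 0.48349 + 0.45906 + 0.46526 = 1.4078 bits

H(Y|X) = Σ_x P(x)·H(Y|X=x):
  X=0: P(X=0) = 0.224, P(Y|X=0) = (29/224, 93/112, 9/224) → H(Y|X=0) = 0.79086
  X=1: P(X=1) = 0.575, P(Y|X=1) = (73/575, 478/575, 24/575) → H(Y|X=1) = 0.79088
  X=2: P(X=2) = 0.201, P(Y|X=2) = (104/201, 13/201, 28/67) → H(Y|X=2) = 1.27341
H(Y|X) = 0.224·0.79086 + 0.575·0.79088 + 0.201·1.27341 = 0.8879 bits

H(X,Y) = -Σ_{x,y} P(x,y) log₂ P(x,y). Per-cell terms -P(x,y)·log₂P(x,y):
  X=0: 0.14813, 0.45135, 0.06116
  X=1: 0.27565, 0.50903, 0.12914
  X=2: 0.33960, 0.08145, 0.30017
Sum of the 9 terms: H(X,Y) = 2.2957 bits

Chain rule check:
  H(X) + H(Y|X) = 1.4078 + 0.8879 = 2.2957 bits
  H(X,Y) = 2.2957 bits
✓ Chain rule verified.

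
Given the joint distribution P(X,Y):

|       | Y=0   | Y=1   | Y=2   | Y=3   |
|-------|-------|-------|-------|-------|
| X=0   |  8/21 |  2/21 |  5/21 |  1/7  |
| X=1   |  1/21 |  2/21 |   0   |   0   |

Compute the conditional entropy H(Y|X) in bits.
1.6880 bits

H(Y|X) = H(X,Y) - H(X)

H(X,Y) = -Σ_{x,y} P(x,y) log₂ P(x,y). Per-cell terms -P(x,y)·log₂P(x,y):
  X=0: 0.53041, 0.32308, 0.49295, 0.40105
  X=1: 0.20916, 0.32308, 0.00000, 0.00000
  (cells with P = 0 contribute 0)
Sum of the 8 terms: H(X,Y) = 2.2797 bits

Marginal of X (row sums):
  P(X=0) = 8/21 + 2/21 + 5/21 + 1/7 = 6/7
  P(X=1) = 1/21 + 2/21 + 0 + 0 = 1/7
H(X) = -[(6/7)·log₂(6/7) + (1/7)·log₂(1/7)]
  = 0.19062 + 0.40105 = 0.5917 bits

H(Y|X) = H(X,Y) - H(X) = 2.2797 - 0.5917 = 1.6880 bits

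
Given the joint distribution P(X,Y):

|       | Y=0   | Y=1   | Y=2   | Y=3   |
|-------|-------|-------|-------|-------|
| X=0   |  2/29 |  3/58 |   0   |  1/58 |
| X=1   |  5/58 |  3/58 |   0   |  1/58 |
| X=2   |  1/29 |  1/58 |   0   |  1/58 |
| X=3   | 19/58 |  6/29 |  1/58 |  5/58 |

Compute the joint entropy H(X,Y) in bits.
2.9880 bits

H(X,Y) = -Σ_{x,y} P(x,y) log₂ P(x,y). Per-cell terms -P(x,y)·log₂P(x,y):
  X=0: 0.26607, 0.22102, 0.00000, 0.10100
  X=1: 0.30483, 0.22102, 0.00000, 0.10100
  X=2: 0.16752, 0.10100, 0.00000, 0.10100
  X=3: 0.52743, 0.47028, 0.10100, 0.30483
  (cells with P = 0 contribute 0)
Sum of the 16 terms: H(X,Y) = 2.9880 bits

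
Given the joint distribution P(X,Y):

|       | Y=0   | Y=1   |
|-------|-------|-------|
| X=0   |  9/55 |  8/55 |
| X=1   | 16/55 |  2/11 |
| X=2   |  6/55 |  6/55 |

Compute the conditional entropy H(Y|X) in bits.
0.9809 bits

H(Y|X) = H(X,Y) - H(X)

H(X,Y) = -Σ_{x,y} P(x,y) log₂ P(x,y). Per-cell terms -P(x,y)·log₂P(x,y):
  X=0: 0.4273, 0.4046
  X=1: 0.5182, 0.4472
  X=2: 0.3487, 0.3487
Sum of the 6 terms: H(X,Y) = 2.4947 bits

Marginal of X (row sums):
  P(X=0) = 9/55 + 8/55 = 17/55
  P(X=1) = 16/55 + 2/11 = 26/55
  P(X=2) = 6/55 + 6/55 = 12/55
H(X) = -[(17/55)·log₂(17/55) + (26/55)·log₂(26/55) + (12/55)·log₂(12/55)]
  = 0.5236 + 0.5110 + 0.4792 = 1.5138 bits

H(Y|X) = H(X,Y) - H(X) = 2.4947 - 1.5138 = 0.9809 bits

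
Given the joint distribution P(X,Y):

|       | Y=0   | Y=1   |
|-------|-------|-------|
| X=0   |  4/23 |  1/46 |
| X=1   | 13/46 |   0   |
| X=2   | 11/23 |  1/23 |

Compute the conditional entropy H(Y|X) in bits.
0.3144 bits

H(Y|X) = H(X,Y) - H(X)

H(X,Y) = -Σ_{x,y} P(x,y) log₂ P(x,y). Per-cell terms -P(x,y)·log₂P(x,y):
  X=0: 0.4389, 0.1201
  X=1: 0.5152, 0.0000
  X=2: 0.5089, 0.1967
  (cells with P = 0 contribute 0)
Sum of the 6 terms: H(X,Y) = 1.7798 bits

Marginal of X (row sums):
  P(X=0) = 4/23 + 1/46 = 9/46
  P(X=1) = 13/46 + 0 = 13/46
  P(X=2) = 11/23 + 1/23 = 12/23
H(X) = -[(9/46)·log₂(9/46) + (13/46)·log₂(13/46) + (12/23)·log₂(12/23)]
  = 0.4605 + 0.5152 + 0.4897 = 1.4654 bits

H(Y|X) = H(X,Y) - H(X) = 1.7798 - 1.4654 = 0.3144 bits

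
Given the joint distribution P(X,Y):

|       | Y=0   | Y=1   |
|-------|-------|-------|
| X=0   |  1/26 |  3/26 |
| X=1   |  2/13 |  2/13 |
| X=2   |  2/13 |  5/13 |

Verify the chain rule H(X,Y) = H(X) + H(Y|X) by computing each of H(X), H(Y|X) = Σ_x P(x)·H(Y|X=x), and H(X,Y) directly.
H(X) = 1.4196 bits, H(Y|X) = 0.8973 bits, H(X,Y) = 2.3168 bits

Marginal of X (row sums):
  P(X=0) = 1/26 + 3/26 = 2/13
  P(X=1) = 2/13 + 2/13 = 4/13
  P(X=2) = 2/13 + 5/13 = 7/13
H(X) = -[(2/13)·log₂(2/13) + (4/13)·log₂(4/13) + (7/13)·log₂(7/13)]
  = 0.415452 + 0.523212 + 0.480892 = 1.4196 bits

H(Y|X) = Σ_x P(x)·H(Y|X=x):
  X=0: P(X=0) = 2/13, P(Y|X=0) = (1/4, 3/4) → H(Y|X=0) = 0.811278
  X=1: P(X=1) = 4/13, P(Y|X=1) = (1/2, 1/2) → H(Y|X=1) = 1.000000
  X=2: P(X=2) = 7/13, P(Y|X=2) = (2/7, 5/7) → H(Y|X=2) = 0.863121
H(Y|X) = (2/13)·0.811278 + (4/13)·1.000000 + (7/13)·0.863121 = 0.8973 bits

H(X,Y) = -Σ_{x,y} P(x,y) log₂ P(x,y). Per-cell terms -P(x,y)·log₂P(x,y):
  X=0: 0.180786, 0.359478
  X=1: 0.415452, 0.415452
  X=2: 0.415452, 0.530197
Sum of the 6 terms: H(X,Y) = 2.3168 bits

Chain rule check:
  H(X) + H(Y|X) = 1.4196 + 0.8973 = 2.3169 bits
  H(X,Y) = 2.3168 bits
✓ Chain rule verified (Δ = 0.0001 is 4-dp rounding noise: each of the three values was rounded independently).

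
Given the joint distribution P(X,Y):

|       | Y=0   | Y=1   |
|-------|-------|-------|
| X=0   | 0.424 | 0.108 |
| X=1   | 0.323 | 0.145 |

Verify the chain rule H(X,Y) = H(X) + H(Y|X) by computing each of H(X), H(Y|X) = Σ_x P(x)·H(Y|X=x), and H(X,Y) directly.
H(X) = 0.9970 bits, H(Y|X) = 0.8052 bits, H(X,Y) = 1.8022 bits

Marginal of X (row sums):
  P(X=0) = 0.424 + 0.108 = 0.532
  P(X=1) = 0.323 + 0.145 = 0.468
H(X) = -[0.532·log₂(0.532) + 0.468·log₂(0.468)]
  = 0.484387 + 0.512656 = 0.9970 bits

H(Y|X) = Σ_x P(x)·H(Y|X=x):
  X=0: P(X=0) = 0.532, P(Y|X=0) = (106/133, 27/133) → H(Y|X=0) = 0.727903
  X=1: P(X=1) = 0.468, P(Y|X=1) = (323/468, 145/468) → H(Y|X=1) = 0.892976
H(Y|X) = 0.532·0.727903 + 0.468·0.892976 = 0.8052 bits

H(X,Y) = -Σ_{x,y} P(x,y) log₂ P(x,y). Per-cell terms -P(x,y)·log₂P(x,y):
  X=0: 0.524854, 0.346777
  X=1: 0.526617, 0.403952
Sum of the 4 terms: H(X,Y) = 1.8022 bits

Chain rule check:
  H(X) + H(Y|X) = 0.9970 + 0.8052 = 1.8022 bits
  H(X,Y) = 1.8022 bits
✓ Chain rule verified.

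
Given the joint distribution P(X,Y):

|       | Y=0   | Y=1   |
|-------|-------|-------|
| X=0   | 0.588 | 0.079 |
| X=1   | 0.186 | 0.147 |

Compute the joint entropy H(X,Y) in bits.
1.5977 bits

H(X,Y) = -Σ_{x,y} P(x,y) log₂ P(x,y). Per-cell terms -P(x,y)·log₂P(x,y):
  X=0: 0.45047, 0.28930
  X=1: 0.45135, 0.40662
Sum of the 4 terms: H(X,Y) = 1.5977 bits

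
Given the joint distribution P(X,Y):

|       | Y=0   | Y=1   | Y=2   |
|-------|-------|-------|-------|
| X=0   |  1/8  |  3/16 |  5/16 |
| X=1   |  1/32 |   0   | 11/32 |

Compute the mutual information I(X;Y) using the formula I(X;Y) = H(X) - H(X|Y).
0.1865 bits

I(X;Y) = H(X) - H(X|Y)

Marginal of X (row sums):
  P(X=0) = 1/8 + 3/16 + 5/16 = 5/8
  P(X=1) = 1/32 + 0 + 11/32 = 3/8
H(X) = -[(5/8)·log₂(5/8) + (3/8)·log₂(3/8)]
  = 0.4237949 + 0.5306391 = 0.954434 bits

Marginal of Y (column sums):
  P(Y=0) = 1/8 + 1/32 = 5/32
  P(Y=1) = 3/16 + 0 = 3/16
  P(Y=2) = 5/16 + 11/32 = 21/32
H(X|Y) = Σ_y P(y)·H(X|Y=y):
  Y=0: P(Y=0) = 5/32, P(X|Y=0) = (4/5, 1/5) → H(X|Y=0) = 0.7219281
  Y=1: P(Y=1) = 3/16, P(X|Y=1) = (1, 0) → H(X|Y=1) = 0.0000000
  Y=2: P(Y=2) = 21/32, P(X|Y=2) = (10/21, 11/21) → H(X|Y=2) = 0.9983637
H(X|Y) = (5/32)·0.7219281 + (3/16)·0.0000000 + (21/32)·0.9983637 = 0.767977 bits

I(X;Y) = H(X) - H(X|Y) = 0.954434 - 0.767977 = 0.1865 bits

Cross-check via I(X;Y) = H(X) + H(Y) - H(X,Y): computing H(Y) from the column sums and H(X,Y) from the 6 cells in the same way gives H(Y) = 1.270060 bits and H(X,Y) = 2.038037 bits, so
I(X;Y) = 0.954434 + 1.270060 - 2.038037 = 0.1865 bits ✓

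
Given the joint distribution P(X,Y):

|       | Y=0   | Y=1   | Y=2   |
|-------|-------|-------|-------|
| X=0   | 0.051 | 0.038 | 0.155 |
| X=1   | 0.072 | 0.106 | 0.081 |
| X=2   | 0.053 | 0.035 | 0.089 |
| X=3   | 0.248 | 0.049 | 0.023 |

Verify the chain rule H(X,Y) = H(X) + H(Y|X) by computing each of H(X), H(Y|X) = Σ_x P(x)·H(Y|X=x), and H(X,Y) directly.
H(X) = 1.9695 bits, H(Y|X) = 1.2976 bits, H(X,Y) = 3.2671 bits

Marginal of X (row sums):
  P(X=0) = 0.051 + 0.038 + 0.155 = 0.244
  P(X=1) = 0.072 + 0.106 + 0.081 = 0.259
  P(X=2) = 0.053 + 0.035 + 0.089 = 0.177
  P(X=3) = 0.248 + 0.049 + 0.023 = 0.320
H(X) = -[0.244·log₂(0.244) + 0.259·log₂(0.259) + 0.177·log₂(0.177) + 0.320·log₂(0.320)]
  = 0.49655 + 0.50478 + 0.44218 + 0.52603 = 1.9695 bits

H(Y|X) = Σ_x P(x)·H(Y|X=x):
  X=0: P(X=0) = 0.244, P(Y|X=0) = (51/244, 19/122, 155/244) → H(Y|X=0) = 1.30568
  X=1: P(X=1) = 0.259, P(Y|X=1) = (72/259, 106/259, 81/259) → H(Y|X=1) = 1.56537
  X=2: P(X=2) = 0.177, P(Y|X=2) = (53/177, 35/177, 89/177) → H(Y|X=2) = 1.48204
  X=3: P(X=3) = 0.320, P(Y|X=3) = (31/40, 49/320, 23/320) → H(Y|X=3) = 0.97254
H(Y|X) = 0.244·1.30568 + 0.259·1.56537 + 0.177·1.48204 + 0.320·0.97254 = 1.2976 bits

H(X,Y) = -Σ_{x,y} P(x,y) log₂ P(x,y). Per-cell terms -P(x,y)·log₂P(x,y):
  X=0: 0.21896, 0.17928, 0.41690
  X=1: 0.27330, 0.34321, 0.29370
  X=2: 0.22461, 0.16928, 0.31061
  X=3: 0.49887, 0.21320, 0.12517
Sum of the 12 terms: H(X,Y) = 3.2671 bits

Chain rule check:
  H(X) + H(Y|X) = 1.9695 + 1.2976 = 3.2671 bits
  H(X,Y) = 3.2671 bits
✓ Chain rule verified.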